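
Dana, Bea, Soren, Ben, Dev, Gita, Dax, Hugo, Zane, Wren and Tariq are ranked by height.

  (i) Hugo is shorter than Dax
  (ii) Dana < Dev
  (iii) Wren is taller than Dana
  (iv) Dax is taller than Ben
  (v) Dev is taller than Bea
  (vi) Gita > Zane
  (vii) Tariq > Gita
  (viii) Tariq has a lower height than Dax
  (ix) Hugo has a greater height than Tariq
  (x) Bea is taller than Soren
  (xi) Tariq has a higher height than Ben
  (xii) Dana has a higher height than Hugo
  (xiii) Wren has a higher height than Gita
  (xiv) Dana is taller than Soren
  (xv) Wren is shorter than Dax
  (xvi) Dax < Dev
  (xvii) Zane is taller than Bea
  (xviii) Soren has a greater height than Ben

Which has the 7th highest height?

Gita

Piecing the relations together gives one ordering: Ben < Soren < Bea < Zane < Gita < Tariq < Hugo < Dana < Wren < Dax < Dev.
The 7th largest is Gita.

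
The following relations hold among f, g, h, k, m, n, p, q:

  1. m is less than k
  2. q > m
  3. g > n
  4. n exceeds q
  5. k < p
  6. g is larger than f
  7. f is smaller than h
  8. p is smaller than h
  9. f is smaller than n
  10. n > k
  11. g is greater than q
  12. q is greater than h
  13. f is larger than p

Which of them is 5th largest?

Piecing the relations together gives one ordering: m < k < p < f < h < q < n < g.
Counting 5 from the largest end gives f.

f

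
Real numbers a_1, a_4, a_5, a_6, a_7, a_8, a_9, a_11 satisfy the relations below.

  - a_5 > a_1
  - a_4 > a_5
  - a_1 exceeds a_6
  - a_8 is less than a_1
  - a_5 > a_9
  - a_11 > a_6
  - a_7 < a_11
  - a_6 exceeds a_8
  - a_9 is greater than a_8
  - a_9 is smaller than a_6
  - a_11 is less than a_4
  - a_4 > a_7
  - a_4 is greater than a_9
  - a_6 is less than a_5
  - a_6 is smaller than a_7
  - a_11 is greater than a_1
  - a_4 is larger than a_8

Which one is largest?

a_4

Chaining downward from a_4: directly below it, a_8, a_9, a_7, a_11, a_5; then a_6, a_1.
That covers every other element, and nothing is given above a_4, so a_4 is the largest.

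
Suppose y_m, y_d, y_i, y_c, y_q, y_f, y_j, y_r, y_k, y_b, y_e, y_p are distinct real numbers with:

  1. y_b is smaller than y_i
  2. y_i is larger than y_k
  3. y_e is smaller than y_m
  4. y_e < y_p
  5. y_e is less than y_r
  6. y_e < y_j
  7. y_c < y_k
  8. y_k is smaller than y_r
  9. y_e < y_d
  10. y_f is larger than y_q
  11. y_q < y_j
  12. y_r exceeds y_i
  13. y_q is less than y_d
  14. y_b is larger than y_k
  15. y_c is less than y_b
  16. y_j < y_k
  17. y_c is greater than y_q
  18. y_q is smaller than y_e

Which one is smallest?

y_c is not least since y_q < y_c; y_e is not least since y_q < y_e; y_p is not least since y_e < y_p; y_j is not least since y_q < y_j; y_m is not least since y_e < y_m; y_d is not least since y_q < y_d; y_f is not least since y_q < y_f; y_k is not least since y_c < y_k; y_b is not least since y_k < y_b; y_i is not least since y_b < y_i; y_r is not least since y_i < y_r.
Only y_q has nothing below it, so y_q is the smallest.

y_q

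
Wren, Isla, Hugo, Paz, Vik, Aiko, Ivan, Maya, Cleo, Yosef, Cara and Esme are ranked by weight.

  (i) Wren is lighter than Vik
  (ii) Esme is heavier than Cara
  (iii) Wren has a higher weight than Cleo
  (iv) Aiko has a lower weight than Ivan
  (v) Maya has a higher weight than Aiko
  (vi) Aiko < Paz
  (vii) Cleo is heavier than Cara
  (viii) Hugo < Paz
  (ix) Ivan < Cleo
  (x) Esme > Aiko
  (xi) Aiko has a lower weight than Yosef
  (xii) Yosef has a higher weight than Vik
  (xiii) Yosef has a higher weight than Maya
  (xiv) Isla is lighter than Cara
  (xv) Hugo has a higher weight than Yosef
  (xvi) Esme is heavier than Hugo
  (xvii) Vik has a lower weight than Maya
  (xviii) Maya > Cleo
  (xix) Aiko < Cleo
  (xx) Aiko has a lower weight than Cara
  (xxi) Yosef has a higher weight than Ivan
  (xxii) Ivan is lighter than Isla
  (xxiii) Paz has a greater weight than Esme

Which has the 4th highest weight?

Piecing the relations together gives one ordering: Aiko < Ivan < Isla < Cara < Cleo < Wren < Vik < Maya < Yosef < Hugo < Esme < Paz.
Counting 4 from the largest end gives Yosef.

Yosef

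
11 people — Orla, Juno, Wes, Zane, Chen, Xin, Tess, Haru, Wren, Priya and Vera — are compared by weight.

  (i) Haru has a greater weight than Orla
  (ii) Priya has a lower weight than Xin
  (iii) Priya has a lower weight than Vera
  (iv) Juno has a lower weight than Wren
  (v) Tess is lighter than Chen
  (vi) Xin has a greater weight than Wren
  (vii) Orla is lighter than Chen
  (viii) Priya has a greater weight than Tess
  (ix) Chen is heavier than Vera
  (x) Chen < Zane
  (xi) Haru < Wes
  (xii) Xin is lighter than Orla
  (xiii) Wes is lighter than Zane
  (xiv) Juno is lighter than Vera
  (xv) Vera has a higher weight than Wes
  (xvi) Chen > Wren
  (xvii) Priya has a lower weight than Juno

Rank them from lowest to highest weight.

Tess < Priya < Juno < Wren < Xin < Orla < Haru < Wes < Vera < Chen < Zane

Nothing is placed below Tess, so it is least; from there Tess < Priya; Priya < Juno; Juno < Wren; Wren < Xin; Xin < Orla; Orla < Haru; Haru < Wes; Wes < Vera; Vera < Chen; Chen < Zane, each given directly.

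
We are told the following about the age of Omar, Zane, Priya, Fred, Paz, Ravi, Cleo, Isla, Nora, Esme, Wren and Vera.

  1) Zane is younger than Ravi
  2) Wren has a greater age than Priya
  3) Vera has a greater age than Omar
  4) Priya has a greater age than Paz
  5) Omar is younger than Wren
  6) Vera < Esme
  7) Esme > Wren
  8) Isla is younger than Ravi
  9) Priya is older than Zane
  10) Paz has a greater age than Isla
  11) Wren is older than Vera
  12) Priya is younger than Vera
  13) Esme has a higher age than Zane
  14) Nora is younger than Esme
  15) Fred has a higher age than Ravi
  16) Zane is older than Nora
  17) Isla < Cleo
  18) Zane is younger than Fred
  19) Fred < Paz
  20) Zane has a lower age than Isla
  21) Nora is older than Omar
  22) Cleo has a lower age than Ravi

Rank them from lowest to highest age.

Nothing is placed below Omar, so it is least; from there Omar < Nora; Nora < Zane; Zane < Isla; Isla < Cleo; Cleo < Ravi; Ravi < Fred; Fred < Paz; Paz < Priya; Priya < Vera; Vera < Wren; Wren < Esme, each given directly.

Omar < Nora < Zane < Isla < Cleo < Ravi < Fred < Paz < Priya < Vera < Wren < Esme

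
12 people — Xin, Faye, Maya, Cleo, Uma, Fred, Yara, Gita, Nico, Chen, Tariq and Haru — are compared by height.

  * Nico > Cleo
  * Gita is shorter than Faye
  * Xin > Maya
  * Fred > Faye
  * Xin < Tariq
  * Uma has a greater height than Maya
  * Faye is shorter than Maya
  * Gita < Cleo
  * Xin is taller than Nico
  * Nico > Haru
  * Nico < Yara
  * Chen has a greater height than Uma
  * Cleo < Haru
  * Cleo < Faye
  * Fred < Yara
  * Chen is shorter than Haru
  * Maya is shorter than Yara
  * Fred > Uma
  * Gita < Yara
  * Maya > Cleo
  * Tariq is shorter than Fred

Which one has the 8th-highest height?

Uma

Piecing the relations together gives one ordering: Gita < Cleo < Faye < Maya < Uma < Chen < Haru < Nico < Xin < Tariq < Fred < Yara.
Counting 8 from the largest end gives Uma.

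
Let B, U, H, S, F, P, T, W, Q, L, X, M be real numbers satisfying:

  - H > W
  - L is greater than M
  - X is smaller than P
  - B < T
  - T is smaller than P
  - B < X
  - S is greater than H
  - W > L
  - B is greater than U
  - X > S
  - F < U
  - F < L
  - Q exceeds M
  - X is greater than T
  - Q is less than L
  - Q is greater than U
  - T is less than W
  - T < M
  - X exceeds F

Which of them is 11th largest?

Chaining the given pairs: F < U < B < T < M < Q < L < W < H < S < X < P.
Counting 11 from the largest end gives U.

U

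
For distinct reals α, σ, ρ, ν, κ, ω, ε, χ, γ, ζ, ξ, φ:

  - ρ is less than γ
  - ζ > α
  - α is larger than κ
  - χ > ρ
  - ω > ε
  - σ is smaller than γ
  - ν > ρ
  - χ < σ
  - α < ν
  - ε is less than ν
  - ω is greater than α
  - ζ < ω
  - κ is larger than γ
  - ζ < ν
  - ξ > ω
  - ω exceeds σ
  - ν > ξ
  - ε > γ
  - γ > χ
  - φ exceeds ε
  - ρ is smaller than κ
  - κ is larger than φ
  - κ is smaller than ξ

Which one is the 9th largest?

γ

Chaining the given pairs: ρ < χ < σ < γ < ε < φ < κ < α < ζ < ω < ξ < ν.
The 9th largest is γ.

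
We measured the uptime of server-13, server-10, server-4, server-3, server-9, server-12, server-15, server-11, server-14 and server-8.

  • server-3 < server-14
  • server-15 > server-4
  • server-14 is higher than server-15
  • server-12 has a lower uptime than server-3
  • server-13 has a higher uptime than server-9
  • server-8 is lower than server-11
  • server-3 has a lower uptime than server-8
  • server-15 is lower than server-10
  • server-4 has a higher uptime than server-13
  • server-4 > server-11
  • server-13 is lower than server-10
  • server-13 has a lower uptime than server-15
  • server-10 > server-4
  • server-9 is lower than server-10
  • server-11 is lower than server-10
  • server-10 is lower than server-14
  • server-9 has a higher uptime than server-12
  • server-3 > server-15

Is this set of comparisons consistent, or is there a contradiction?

inconsistent

Chaining the given relations yields server-15 < server-3 < server-8 < server-11 < server-4, so server-15 < server-4. But one relation states server-4 < server-15. These cannot both hold.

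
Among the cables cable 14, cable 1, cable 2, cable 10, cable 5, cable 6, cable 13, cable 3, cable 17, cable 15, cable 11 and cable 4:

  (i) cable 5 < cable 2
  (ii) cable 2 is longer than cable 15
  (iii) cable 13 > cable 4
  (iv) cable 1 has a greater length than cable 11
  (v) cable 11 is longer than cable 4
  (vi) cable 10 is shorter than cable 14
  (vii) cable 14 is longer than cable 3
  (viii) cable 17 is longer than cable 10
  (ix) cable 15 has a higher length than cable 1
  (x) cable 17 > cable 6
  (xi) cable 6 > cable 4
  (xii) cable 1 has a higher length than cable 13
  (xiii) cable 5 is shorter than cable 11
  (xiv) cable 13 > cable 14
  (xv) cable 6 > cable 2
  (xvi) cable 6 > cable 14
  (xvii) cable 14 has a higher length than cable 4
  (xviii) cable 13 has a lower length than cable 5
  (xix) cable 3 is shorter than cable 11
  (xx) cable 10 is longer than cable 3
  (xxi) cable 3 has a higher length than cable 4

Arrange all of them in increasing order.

cable 4 < cable 3 < cable 10 < cable 14 < cable 13 < cable 5 < cable 11 < cable 1 < cable 15 < cable 2 < cable 6 < cable 17

Each adjacent pair is fixed by a given relation: cable 4 < cable 3; cable 3 < cable 10; cable 10 < cable 14; cable 14 < cable 13; cable 13 < cable 5; cable 5 < cable 11; cable 11 < cable 1; cable 1 < cable 15; cable 15 < cable 2; cable 2 < cable 6; cable 6 < cable 17. Chaining them end to end gives the full order.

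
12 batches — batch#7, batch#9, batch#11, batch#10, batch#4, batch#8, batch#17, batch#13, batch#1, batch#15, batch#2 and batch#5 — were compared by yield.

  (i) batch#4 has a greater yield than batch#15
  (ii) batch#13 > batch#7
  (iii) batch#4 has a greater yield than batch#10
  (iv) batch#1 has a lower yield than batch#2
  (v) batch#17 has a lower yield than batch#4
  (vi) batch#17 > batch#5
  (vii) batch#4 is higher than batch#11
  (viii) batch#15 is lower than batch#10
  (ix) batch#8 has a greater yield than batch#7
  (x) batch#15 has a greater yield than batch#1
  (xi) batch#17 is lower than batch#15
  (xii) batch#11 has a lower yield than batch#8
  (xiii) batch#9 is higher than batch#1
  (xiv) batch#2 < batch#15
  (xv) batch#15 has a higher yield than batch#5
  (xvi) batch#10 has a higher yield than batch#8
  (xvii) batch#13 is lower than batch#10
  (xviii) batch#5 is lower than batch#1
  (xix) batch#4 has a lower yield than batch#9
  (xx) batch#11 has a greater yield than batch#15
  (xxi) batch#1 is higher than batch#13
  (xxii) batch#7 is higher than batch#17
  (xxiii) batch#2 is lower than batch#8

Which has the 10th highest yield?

batch#7

Chaining the given pairs: batch#5 < batch#17 < batch#7 < batch#13 < batch#1 < batch#2 < batch#15 < batch#11 < batch#8 < batch#10 < batch#4 < batch#9.
The 10th largest is batch#7.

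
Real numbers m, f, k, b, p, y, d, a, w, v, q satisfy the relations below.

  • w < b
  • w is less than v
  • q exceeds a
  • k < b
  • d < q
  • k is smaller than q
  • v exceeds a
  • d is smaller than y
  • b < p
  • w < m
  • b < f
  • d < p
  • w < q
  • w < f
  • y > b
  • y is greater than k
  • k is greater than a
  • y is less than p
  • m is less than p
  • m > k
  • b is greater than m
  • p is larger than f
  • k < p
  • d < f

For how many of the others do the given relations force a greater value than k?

6

The elements the relations force above k are m, b, y, f, q, p — no chain reaches any other.
That is 6.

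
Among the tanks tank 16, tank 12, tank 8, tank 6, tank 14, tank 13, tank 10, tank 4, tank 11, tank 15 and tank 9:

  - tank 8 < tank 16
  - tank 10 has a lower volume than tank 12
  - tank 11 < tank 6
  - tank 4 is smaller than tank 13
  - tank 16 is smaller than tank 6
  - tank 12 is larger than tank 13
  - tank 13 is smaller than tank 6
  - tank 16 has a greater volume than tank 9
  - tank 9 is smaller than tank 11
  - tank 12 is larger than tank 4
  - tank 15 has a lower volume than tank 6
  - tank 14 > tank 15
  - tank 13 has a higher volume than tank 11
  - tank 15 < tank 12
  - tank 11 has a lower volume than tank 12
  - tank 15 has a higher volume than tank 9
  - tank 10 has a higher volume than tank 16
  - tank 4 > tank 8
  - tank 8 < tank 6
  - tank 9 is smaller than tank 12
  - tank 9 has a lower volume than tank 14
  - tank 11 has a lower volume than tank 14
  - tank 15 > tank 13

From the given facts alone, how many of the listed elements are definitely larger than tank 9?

From tank 9 the given relations immediately reach tank 11, tank 16, tank 15, tank 12, tank 14.
From those, tank 13, tank 6, tank 10 — 8 in total.
No other element is forced above tank 9 by the given relations, so the count is 8.

8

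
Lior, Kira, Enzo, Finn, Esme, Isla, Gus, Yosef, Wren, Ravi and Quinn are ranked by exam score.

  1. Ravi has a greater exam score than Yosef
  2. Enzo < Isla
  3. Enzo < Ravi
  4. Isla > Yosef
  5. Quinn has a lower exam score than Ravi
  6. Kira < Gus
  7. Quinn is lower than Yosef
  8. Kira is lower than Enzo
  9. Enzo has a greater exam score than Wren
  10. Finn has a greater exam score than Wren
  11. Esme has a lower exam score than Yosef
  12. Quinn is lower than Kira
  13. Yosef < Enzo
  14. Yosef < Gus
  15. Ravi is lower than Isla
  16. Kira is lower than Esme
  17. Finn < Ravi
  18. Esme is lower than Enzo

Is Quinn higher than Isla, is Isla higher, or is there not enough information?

Isla

Chaining the given relations: Quinn < Kira < Esme < Yosef < Enzo < Isla.
So Isla is higher.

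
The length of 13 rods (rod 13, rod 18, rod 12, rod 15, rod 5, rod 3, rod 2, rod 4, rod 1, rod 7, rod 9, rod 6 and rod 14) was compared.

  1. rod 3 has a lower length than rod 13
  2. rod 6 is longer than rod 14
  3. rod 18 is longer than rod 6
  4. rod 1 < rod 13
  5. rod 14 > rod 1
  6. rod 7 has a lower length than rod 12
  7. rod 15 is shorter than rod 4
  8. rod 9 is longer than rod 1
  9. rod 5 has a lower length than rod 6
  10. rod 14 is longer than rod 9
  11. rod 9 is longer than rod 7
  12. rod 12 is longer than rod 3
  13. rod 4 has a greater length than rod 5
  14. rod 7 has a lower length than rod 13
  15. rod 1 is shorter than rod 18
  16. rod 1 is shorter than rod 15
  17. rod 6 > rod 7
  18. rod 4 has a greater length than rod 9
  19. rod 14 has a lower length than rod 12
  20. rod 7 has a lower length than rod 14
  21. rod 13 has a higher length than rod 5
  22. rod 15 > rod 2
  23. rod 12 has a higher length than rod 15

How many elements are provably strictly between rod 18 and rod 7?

Chaining upward from rod 7 reaches: rod 9, rod 14, rod 6, rod 13, rod 12, rod 4.
Chaining downward from rod 18 reaches: rod 1, rod 5, rod 9, rod 14, rod 6.
Strictly between rod 7 and rod 18 are those in both lists: rod 9, rod 14, rod 6 — 3 elements.

3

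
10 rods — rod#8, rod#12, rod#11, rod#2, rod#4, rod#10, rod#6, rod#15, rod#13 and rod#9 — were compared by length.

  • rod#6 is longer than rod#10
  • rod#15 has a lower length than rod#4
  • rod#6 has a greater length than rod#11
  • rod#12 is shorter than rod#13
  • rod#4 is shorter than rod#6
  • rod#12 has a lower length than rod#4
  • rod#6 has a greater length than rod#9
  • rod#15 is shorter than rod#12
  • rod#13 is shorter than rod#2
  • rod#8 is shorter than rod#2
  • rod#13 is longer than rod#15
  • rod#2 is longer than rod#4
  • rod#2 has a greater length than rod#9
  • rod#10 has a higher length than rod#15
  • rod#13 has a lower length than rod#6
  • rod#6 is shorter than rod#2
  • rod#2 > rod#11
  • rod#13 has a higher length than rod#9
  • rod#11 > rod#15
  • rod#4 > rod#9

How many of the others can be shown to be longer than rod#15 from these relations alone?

The elements the relations force above rod#15 are rod#12, rod#10, rod#13, rod#4, rod#11, rod#6, rod#2 — no chain reaches any other.
That is 7.

7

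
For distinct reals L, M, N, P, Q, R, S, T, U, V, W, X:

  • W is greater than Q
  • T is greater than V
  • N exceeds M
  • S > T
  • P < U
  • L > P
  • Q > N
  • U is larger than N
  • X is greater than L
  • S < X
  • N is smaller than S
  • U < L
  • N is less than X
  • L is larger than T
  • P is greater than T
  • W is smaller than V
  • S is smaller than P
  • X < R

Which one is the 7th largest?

T

The consecutive relations fix a unique order: M < N < Q < W < V < T < S < P < U < L < X < R.
The 7th largest is T.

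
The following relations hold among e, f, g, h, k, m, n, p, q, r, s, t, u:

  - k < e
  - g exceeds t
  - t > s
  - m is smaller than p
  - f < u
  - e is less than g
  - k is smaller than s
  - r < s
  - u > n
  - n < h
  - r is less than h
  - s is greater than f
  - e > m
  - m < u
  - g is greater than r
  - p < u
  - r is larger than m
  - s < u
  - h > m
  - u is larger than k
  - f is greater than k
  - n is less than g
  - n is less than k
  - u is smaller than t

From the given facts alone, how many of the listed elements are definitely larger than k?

6

From k the given relations immediately reach f, s, e, u.
From those, t, g — 6 in total.
Nothing else is reachable above k; 6 in all.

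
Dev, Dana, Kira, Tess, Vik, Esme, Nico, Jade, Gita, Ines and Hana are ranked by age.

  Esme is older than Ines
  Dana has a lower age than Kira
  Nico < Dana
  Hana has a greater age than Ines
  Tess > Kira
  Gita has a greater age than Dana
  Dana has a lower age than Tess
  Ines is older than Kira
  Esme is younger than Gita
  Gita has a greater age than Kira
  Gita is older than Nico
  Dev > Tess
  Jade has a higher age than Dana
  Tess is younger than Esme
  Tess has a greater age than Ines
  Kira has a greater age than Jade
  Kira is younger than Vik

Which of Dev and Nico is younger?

The relevant relations are Nico < Dana; Dana < Jade; Jade < Kira; Kira < Ines; Ines < Tess; Tess < Dev.
Chaining these gives Nico < Dana < Jade < Kira < Ines < Tess < Dev.
So Nico < Dev; Nico is the younger of the two.

Nico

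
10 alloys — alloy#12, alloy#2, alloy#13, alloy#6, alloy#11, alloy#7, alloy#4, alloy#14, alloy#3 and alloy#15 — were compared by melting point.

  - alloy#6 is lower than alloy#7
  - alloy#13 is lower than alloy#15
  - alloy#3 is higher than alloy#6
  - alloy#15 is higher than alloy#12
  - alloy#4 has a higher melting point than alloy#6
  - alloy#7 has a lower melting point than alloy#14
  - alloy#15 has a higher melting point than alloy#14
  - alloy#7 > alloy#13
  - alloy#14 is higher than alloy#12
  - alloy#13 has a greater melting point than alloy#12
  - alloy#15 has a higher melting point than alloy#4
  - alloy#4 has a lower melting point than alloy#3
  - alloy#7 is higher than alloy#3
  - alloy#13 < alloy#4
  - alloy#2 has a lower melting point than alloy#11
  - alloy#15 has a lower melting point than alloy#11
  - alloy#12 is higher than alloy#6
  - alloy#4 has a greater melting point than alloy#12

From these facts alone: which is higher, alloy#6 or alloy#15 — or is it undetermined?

Link the given pairs in sequence: alloy#6 < alloy#12; alloy#12 < alloy#13; alloy#13 < alloy#4; alloy#4 < alloy#3; alloy#3 < alloy#7; alloy#7 < alloy#14; alloy#14 < alloy#15.
Together: alloy#6 < alloy#12 < alloy#13 < alloy#4 < alloy#3 < alloy#7 < alloy#14 < alloy#15.
So alloy#15 is higher.

alloy#15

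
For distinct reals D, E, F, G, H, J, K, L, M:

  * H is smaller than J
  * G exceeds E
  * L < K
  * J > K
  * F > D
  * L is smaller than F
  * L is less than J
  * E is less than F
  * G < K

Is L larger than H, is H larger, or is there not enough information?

Following every chain through L: above L we get K, J, F.
H is not reached, and no chain runs the other way from H to L.
So the given relations leave the order of L and H undetermined.

undetermined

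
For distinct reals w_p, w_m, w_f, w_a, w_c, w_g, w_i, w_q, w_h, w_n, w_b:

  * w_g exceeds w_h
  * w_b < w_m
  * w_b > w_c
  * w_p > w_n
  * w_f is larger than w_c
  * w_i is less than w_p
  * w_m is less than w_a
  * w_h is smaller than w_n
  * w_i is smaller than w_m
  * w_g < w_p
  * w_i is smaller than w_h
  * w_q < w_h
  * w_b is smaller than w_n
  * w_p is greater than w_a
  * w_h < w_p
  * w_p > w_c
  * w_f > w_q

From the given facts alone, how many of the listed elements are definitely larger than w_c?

The elements the relations force above w_c are w_b, w_m, w_n, w_f, w_a, w_p — no chain reaches any other.
That is 6.

6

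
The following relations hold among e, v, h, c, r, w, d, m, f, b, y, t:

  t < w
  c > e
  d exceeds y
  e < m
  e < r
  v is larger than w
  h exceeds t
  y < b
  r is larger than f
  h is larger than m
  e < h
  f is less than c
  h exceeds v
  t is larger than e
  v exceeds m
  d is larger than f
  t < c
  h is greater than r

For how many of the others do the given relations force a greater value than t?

From t the given relations immediately reach w, h, c.
From those, v — 4 in total.
Nothing else is reachable above t; 4 in all.

4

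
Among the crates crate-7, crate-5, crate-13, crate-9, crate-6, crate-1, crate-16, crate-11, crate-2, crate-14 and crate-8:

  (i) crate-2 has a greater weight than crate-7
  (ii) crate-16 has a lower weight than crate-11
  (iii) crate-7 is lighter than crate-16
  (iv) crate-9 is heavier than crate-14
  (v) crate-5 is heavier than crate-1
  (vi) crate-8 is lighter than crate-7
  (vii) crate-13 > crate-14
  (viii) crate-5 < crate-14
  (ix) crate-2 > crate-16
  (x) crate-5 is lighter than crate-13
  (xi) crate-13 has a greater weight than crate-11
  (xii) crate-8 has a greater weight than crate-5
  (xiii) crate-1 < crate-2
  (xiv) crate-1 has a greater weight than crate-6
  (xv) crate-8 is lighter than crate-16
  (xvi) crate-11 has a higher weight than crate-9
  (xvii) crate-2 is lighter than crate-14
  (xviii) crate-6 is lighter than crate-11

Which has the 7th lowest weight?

crate-2

The consecutive relations fix a unique order: crate-6 < crate-1 < crate-5 < crate-8 < crate-7 < crate-16 < crate-2 < crate-14 < crate-9 < crate-11 < crate-13.
Counting 7 from the smallest end gives crate-2.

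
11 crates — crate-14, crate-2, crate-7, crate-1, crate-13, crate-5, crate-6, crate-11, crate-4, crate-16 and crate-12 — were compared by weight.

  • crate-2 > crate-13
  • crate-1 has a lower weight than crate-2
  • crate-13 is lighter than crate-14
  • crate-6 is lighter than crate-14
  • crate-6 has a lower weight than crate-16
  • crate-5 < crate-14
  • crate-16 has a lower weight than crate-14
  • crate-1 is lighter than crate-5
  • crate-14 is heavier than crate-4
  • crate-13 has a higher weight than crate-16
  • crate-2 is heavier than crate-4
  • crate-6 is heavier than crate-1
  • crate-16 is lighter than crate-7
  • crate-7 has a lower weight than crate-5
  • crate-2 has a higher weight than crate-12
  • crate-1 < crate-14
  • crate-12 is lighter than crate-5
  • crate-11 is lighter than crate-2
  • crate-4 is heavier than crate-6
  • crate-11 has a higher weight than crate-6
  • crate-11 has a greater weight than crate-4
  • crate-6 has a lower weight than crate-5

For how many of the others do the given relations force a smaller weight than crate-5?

Directly below crate-5: crate-1, crate-6, crate-12, crate-7.
One step further: crate-16 (5 so far).
Nothing else is reachable below crate-5; 5 in all.

5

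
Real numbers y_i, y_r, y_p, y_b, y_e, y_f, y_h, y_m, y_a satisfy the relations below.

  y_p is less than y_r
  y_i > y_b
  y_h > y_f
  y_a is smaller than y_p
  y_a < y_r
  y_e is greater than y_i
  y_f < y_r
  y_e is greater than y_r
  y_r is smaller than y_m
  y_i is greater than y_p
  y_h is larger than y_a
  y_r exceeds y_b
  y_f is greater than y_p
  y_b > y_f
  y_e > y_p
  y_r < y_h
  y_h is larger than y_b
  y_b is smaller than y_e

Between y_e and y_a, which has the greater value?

y_e

Link the given pairs in sequence: y_a < y_p; y_p < y_f; y_f < y_b; y_b < y_i; y_i < y_e.
Together: y_a < y_p < y_f < y_b < y_i < y_e.
So y_a < y_e; y_e is the larger of the two.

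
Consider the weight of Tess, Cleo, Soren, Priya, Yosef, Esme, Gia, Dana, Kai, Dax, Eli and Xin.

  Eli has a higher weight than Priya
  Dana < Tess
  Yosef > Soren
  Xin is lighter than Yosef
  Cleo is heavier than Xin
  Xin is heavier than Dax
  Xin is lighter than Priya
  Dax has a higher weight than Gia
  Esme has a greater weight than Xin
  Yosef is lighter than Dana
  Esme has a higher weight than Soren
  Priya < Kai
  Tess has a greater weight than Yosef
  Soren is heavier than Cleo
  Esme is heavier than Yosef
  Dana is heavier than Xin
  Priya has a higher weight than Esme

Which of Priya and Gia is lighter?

Chaining the given relations: Gia < Dax < Xin < Cleo < Soren < Yosef < Esme < Priya.
So Gia < Priya; Gia is the lighter of the two.

Gia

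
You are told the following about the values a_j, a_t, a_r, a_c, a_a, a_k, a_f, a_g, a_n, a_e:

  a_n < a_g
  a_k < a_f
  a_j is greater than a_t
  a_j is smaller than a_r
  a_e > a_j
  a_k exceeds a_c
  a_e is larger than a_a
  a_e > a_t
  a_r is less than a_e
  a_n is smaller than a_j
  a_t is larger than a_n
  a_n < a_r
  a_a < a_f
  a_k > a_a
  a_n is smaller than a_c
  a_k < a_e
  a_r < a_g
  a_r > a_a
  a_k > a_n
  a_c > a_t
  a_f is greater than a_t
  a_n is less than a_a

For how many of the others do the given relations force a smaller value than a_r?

4

From a_r the given relations immediately reach a_n, a_a, a_j.
From those, a_t — 4 in total.
No other element is forced below a_r by the given relations, so the count is 4.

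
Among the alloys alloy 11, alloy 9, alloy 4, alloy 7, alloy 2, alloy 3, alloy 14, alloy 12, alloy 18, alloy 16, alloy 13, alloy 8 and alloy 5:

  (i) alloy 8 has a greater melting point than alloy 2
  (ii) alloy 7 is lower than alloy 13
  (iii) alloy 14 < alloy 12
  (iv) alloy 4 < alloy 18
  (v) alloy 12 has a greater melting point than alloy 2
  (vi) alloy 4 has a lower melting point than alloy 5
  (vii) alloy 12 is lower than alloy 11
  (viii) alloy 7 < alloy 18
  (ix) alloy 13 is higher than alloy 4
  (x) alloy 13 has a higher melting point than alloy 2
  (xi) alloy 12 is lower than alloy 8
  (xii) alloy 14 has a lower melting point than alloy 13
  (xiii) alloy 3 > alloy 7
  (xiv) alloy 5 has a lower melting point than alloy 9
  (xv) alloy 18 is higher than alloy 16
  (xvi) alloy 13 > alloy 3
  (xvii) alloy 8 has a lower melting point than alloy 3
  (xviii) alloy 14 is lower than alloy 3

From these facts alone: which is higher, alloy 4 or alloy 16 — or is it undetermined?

Following every chain through alloy 4: above alloy 4 we get alloy 13, alloy 18, alloy 5, alloy 9.
alloy 16 is not reached, and no chain runs the other way from alloy 16 to alloy 4.
So the given relations leave the order of alloy 4 and alloy 16 undetermined.

undetermined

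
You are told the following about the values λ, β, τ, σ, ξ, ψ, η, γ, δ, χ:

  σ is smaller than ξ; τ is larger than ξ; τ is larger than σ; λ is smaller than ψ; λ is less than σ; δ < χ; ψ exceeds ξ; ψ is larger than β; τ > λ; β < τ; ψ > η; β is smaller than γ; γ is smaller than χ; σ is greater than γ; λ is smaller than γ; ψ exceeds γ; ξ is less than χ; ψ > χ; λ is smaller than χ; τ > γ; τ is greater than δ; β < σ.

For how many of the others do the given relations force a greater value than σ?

4

The elements the relations force above σ are ξ, τ, χ, ψ — no chain reaches any other.
That is 4.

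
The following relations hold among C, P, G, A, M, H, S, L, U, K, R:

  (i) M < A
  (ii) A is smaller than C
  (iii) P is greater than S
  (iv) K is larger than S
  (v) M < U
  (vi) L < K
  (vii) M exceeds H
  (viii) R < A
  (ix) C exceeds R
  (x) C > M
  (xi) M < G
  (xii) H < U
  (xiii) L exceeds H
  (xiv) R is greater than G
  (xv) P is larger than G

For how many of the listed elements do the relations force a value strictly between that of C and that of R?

The relations place R below C. An element lies strictly between them when it is forced above R and also forced below C.
Above R: {A}. Below C: {H, M, G, A}.
Intersection: {A} — 1.

1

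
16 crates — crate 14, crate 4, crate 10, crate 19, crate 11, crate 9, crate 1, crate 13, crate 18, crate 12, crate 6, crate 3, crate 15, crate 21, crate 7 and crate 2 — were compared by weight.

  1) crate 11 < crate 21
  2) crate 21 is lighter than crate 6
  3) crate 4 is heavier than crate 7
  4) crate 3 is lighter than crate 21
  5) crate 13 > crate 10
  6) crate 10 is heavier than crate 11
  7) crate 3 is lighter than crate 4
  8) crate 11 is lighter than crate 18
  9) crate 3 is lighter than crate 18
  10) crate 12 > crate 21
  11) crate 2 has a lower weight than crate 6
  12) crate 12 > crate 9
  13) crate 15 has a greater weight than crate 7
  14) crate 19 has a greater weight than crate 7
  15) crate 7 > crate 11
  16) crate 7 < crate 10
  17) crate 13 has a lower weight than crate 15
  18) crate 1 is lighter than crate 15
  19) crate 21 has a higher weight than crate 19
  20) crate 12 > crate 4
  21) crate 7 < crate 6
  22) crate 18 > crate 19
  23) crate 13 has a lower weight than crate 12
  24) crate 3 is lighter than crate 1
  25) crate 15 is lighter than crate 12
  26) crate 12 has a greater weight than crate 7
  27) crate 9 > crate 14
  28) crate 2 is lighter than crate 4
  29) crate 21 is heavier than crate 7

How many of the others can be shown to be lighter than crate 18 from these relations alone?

The elements the relations force below crate 18 are crate 11, crate 7, crate 3, crate 19 — no chain reaches any other.
That is 4.

4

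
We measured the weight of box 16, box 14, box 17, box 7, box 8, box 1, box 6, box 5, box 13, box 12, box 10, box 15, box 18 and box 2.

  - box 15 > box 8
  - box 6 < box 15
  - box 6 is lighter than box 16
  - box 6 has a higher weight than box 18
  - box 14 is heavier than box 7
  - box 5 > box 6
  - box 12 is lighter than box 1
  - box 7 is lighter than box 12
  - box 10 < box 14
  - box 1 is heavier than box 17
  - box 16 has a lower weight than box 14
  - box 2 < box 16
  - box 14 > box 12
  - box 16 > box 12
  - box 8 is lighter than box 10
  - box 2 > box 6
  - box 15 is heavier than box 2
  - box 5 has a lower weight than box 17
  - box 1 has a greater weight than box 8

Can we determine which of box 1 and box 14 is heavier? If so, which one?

Following every chain through box 14: below box 14 we get box 18, box 6, box 8, box 2, box 10, box 7, box 12, box 16.
box 1 is not reached, and no chain runs the other way from box 1 to box 14.
So the given relations leave the order of box 14 and box 1 undetermined.

undetermined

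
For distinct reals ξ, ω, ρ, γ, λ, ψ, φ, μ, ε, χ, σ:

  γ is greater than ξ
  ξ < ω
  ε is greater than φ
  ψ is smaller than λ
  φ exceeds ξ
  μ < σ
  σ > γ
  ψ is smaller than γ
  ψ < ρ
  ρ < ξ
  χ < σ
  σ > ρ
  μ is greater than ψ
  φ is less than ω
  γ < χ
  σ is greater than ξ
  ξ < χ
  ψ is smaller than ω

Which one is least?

ψ

ρ is not least since ψ < ρ; μ is not least since ψ < μ; λ is not least since ψ < λ; ξ is not least since ρ < ξ; φ is not least since ξ < φ; γ is not least since ξ < γ; ω is not least since ψ < ω; ε is not least since φ < ε; χ is not least since ξ < χ; σ is not least since χ < σ.
Only ψ has nothing below it, so ψ is the least.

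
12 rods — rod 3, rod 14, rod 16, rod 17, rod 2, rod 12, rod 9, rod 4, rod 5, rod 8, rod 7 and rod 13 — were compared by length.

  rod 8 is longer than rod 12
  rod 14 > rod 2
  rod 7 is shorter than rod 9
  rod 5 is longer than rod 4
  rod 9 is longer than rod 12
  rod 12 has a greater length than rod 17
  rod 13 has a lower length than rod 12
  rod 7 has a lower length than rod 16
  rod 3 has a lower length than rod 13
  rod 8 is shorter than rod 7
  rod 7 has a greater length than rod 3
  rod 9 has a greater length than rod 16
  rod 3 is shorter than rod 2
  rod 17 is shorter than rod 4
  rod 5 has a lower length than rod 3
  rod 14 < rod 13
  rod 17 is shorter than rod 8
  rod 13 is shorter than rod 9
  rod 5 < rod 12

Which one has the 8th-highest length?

rod 2

Piecing the relations together gives one ordering: rod 17 < rod 4 < rod 5 < rod 3 < rod 2 < rod 14 < rod 13 < rod 12 < rod 8 < rod 7 < rod 16 < rod 9.
Counting 8 from the largest end gives rod 2.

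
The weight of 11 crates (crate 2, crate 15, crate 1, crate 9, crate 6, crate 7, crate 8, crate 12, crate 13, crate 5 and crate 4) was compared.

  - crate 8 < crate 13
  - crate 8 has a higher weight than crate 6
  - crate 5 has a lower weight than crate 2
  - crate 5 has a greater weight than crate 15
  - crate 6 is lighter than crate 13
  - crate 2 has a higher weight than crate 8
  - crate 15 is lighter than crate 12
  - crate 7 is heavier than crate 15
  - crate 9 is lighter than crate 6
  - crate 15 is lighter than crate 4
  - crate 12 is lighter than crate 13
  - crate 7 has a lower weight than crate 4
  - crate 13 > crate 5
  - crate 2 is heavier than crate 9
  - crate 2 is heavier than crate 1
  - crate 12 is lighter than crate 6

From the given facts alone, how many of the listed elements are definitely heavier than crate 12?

4

The elements the relations force above crate 12 are crate 6, crate 8, crate 2, crate 13 — no chain reaches any other.
That is 4.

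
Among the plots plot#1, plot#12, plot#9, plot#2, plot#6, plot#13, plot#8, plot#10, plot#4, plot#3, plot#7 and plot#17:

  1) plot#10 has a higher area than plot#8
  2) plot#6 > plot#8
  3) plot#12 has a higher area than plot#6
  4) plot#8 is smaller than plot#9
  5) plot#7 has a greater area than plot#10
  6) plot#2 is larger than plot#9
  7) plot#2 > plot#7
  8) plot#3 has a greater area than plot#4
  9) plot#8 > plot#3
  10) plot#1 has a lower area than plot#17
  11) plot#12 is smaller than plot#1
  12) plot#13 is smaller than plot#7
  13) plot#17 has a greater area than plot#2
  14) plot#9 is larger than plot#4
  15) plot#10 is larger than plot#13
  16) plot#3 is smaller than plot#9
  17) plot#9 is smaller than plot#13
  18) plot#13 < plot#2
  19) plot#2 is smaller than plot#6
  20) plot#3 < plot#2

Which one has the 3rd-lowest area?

plot#8

Piecing the relations together gives one ordering: plot#4 < plot#3 < plot#8 < plot#9 < plot#13 < plot#10 < plot#7 < plot#2 < plot#6 < plot#12 < plot#1 < plot#17.
The 3rd smallest is plot#8.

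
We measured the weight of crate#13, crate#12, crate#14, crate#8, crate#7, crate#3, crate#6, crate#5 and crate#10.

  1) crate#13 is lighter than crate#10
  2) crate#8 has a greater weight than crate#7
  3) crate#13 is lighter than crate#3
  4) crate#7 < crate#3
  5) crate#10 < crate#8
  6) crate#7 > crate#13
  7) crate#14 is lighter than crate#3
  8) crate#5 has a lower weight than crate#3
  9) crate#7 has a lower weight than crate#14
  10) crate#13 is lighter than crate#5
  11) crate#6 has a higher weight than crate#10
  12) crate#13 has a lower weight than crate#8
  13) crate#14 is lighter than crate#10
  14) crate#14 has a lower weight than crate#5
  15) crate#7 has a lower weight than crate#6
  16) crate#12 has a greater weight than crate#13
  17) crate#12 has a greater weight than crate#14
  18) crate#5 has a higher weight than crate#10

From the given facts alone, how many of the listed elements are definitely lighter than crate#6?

Directly below crate#6: crate#7, crate#10.
One step further: crate#13, crate#14 (4 so far).
No other element is forced below crate#6 by the given relations, so the count is 4.

4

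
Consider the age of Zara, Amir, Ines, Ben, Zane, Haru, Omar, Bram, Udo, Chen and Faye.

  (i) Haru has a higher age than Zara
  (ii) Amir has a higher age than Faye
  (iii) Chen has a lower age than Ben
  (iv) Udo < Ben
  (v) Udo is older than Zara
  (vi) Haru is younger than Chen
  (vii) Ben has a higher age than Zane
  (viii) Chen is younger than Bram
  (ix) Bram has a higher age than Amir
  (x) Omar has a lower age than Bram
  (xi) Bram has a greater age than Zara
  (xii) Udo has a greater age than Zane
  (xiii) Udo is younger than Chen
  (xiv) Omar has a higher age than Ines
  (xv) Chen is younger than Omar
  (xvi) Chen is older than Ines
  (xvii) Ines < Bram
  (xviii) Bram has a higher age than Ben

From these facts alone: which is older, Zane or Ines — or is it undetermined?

undetermined

Following every chain through Zane: above Zane we get Udo, Chen, Ben, Omar, Bram.
Ines is not reached, and no chain runs the other way from Ines to Zane.
So the given relations leave the order of Zane and Ines undetermined.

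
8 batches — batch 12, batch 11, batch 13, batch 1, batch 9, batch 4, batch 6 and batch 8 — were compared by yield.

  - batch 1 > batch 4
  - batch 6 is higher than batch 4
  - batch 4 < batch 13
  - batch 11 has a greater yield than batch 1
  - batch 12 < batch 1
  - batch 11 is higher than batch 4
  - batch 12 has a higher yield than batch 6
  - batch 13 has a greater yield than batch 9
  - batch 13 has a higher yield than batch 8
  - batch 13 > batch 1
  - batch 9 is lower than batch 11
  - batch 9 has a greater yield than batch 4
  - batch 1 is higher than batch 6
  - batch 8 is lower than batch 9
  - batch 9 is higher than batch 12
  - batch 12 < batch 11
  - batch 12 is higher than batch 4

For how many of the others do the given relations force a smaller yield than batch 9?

4

Directly below batch 9: batch 4, batch 8, batch 12.
One step further: batch 6 (4 so far).
No other element is forced below batch 9 by the given relations, so the count is 4.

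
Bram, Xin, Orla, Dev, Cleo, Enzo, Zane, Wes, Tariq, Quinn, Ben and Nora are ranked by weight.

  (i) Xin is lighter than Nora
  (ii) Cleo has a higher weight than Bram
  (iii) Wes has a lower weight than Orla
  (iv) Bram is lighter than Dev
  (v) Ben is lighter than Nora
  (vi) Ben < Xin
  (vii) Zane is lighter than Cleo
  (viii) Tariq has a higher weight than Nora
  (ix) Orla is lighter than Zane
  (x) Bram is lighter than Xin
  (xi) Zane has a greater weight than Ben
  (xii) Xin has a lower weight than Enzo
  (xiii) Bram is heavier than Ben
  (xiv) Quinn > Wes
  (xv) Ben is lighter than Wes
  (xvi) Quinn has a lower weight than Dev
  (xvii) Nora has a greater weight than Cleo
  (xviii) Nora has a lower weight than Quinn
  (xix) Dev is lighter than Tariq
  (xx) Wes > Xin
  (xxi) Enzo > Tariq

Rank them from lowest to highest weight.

Ben < Bram < Xin < Wes < Orla < Zane < Cleo < Nora < Quinn < Dev < Tariq < Enzo

The consecutive links are each given: Ben < Bram; Bram < Xin; Xin < Wes; Wes < Orla; Orla < Zane; Zane < Cleo; Cleo < Nora; Nora < Quinn; Quinn < Dev; Dev < Tariq; Tariq < Enzo.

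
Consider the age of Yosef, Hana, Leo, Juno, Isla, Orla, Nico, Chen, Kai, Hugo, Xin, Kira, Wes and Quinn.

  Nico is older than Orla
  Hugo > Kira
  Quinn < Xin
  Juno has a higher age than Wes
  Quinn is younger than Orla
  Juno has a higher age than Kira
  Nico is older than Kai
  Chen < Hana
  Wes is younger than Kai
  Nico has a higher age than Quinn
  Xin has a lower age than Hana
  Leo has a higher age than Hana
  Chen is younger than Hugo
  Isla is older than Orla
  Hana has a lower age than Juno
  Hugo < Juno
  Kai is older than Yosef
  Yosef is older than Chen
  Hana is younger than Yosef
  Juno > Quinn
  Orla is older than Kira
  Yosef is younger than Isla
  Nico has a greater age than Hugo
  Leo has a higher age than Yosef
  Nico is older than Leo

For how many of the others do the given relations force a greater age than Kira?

5

From Kira the given relations immediately reach Orla, Hugo, Juno.
From those, Nico, Isla — 5 in total.
Nothing else is reachable above Kira; 5 in all.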